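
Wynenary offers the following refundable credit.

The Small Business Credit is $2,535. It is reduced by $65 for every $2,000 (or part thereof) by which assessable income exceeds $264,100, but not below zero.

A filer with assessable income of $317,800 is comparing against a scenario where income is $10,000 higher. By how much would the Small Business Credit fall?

At $317,800 — income exceeds $264,100 by $53,700, which is 27 full-or-partial $2,000 increments; reduction = 27 × $65 = $1,755, leaving $780.
At $327,800 — income exceeds $264,100 by $63,700, which is 32 full-or-partial $2,000 increments; reduction = 32 × $65 = $2,080, leaving $455.
Lost: $780 − $455 = $325.

$325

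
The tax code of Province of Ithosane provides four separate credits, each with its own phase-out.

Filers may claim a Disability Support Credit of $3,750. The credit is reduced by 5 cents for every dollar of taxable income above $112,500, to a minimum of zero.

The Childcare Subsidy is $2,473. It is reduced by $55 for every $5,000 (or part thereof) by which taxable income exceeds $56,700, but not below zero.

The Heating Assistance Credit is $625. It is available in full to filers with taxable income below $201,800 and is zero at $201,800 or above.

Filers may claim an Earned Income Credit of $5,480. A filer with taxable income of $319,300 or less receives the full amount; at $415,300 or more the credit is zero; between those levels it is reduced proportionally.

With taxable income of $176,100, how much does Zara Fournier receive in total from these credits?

$7,828

Disability Support Credit: 5% of the $63,600 excess over $112,500 is $3,180; credit = $3,750 − $3,180 = $570.
Childcare Subsidy: income exceeds $56,700 by $119,400, which is 24 full-or-partial $5,000 increments; reduction = 24 × $55 = $1,320, leaving $1,153.
Heating Assistance Credit: $176,100 is below the $201,800 cutoff, so the full $625 applies.
Earned Income Credit: $176,100 is at or below the $319,300 threshold, so the full $5,480 applies.
Total: $570 + $1,153 + $625 + $5,480 = $7,828.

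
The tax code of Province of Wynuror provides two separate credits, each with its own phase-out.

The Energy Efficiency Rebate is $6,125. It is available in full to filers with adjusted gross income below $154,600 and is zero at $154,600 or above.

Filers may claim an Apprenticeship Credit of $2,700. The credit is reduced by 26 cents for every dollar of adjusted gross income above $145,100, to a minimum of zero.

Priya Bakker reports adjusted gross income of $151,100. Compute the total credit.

Energy Efficiency Rebate: $151,100 is below the $154,600 cutoff, so the full $6,125 applies.
Apprenticeship Credit: 26% of the $6,000 excess over $145,100 is $1,560; credit = $2,700 − $1,560 = $1,140.
Total: $6,125 + $1,140 = $7,265.

$7,265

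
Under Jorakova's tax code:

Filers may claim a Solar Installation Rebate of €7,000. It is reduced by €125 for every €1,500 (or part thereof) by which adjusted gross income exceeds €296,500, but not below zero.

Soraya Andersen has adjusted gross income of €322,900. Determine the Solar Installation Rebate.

Solar Installation Rebate: income exceeds €296,500 by €26,400, which is 18 full-or-partial €1,500 increments; reduction = 18 × €125 = €2,250, leaving €4,750.

€4,750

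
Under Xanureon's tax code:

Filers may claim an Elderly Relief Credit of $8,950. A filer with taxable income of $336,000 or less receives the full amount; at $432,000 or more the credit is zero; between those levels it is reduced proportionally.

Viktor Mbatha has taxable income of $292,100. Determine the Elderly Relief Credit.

Elderly Relief Credit: $292,100 is at or below the $336,000 threshold, so the full $8,950 applies.

$8,950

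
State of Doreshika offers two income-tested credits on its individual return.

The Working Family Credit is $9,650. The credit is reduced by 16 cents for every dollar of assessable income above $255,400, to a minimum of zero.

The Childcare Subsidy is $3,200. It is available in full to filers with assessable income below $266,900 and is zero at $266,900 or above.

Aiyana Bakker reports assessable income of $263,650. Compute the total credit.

$11,530

Working Family Credit: 16% of the $8,250 excess over $255,400 is $1,320; credit = $9,650 − $1,320 = $8,330.
Childcare Subsidy: $263,650 is below the $266,900 cutoff, so the full $3,200 applies.
Total: $8,330 + $3,200 = $11,530.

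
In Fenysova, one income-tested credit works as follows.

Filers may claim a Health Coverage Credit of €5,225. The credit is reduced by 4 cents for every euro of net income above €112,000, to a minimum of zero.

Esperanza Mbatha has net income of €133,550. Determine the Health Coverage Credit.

Health Coverage Credit: 4% of the €21,550 excess over €112,000 is €862; credit = €5,225 − €862 = €4,363.

€4,363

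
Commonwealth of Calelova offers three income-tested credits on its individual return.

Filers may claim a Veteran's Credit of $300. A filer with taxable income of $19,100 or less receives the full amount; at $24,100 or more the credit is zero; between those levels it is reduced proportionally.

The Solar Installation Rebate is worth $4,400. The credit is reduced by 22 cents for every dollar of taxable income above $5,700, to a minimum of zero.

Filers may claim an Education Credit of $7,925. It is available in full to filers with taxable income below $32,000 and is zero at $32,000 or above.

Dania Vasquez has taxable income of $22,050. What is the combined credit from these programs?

Veteran's Credit: $22,050 is $2,950 into a $5,000 phase-out range, leaving 2,050/5,000 of the credit: $300 × 2,050/5,000 = $123.
Solar Installation Rebate: 22% of the $16,350 excess over $5,700 is $3,597; credit = $4,400 − $3,597 = $803.
Education Credit: $22,050 is below the $32,000 cutoff, so the full $7,925 applies.
Total: $123 + $803 + $7,925 = $8,851.

$8,851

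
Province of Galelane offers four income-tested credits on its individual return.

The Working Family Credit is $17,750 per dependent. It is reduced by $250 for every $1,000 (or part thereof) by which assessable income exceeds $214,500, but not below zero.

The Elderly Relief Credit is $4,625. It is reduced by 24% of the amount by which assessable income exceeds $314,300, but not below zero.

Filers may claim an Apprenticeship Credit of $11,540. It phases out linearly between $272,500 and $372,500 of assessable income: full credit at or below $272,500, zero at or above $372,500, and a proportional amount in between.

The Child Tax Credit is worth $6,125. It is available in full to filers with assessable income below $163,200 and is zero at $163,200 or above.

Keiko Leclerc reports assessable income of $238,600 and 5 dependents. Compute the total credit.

$98,665

Working Family Credit: base = 5 × $17,750 = $88,750. income exceeds $214,500 by $24,100, which is 25 full-or-partial $1,000 increments; reduction = 25 × $250 = $6,250, leaving $82,500.
Elderly Relief Credit: $238,600 is at or below the $314,300 threshold, so the full $4,625 applies.
Apprenticeship Credit: $238,600 is at or below the $272,500 threshold, so the full $11,540 applies.
Child Tax Credit: $238,600 meets or exceeds the $163,200 cutoff, so the credit is $0.
Total: $82,500 + $4,625 + $11,540 + $0 = $98,665.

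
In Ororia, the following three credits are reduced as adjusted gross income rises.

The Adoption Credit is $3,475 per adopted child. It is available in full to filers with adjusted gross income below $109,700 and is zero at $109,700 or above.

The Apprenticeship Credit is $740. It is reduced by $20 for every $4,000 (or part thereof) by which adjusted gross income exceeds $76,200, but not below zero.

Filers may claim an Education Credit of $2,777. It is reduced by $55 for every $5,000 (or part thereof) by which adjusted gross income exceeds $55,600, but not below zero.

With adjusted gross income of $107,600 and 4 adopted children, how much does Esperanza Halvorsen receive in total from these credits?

Adoption Credit: base = 4 × $3,475 = $13,900. $107,600 is below the $109,700 cutoff, so the full $13,900 applies.
Apprenticeship Credit: income exceeds $76,200 by $31,400, which is 8 full-or-partial $4,000 increments; reduction = 8 × $20 = $160, leaving $580.
Education Credit: income exceeds $55,600 by $52,000, which is 11 full-or-partial $5,000 increments; reduction = 11 × $55 = $605, leaving $2,172.
Total: $13,900 + $580 + $2,172 = $16,652.

$16,652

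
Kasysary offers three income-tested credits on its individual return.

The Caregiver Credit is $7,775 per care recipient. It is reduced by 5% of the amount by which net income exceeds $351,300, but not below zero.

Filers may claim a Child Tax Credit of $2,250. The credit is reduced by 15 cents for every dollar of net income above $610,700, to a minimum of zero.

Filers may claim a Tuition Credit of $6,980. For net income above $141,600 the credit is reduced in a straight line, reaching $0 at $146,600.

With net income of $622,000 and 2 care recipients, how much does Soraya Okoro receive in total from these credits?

$2,570

Caregiver Credit: base = 2 × $7,775 = $15,550. 5% of the $270,700 excess over $351,300 is $13,535; credit = $15,550 − $13,535 = $2,015.
Child Tax Credit: 15% of the $11,300 excess over $610,700 is $1,695; credit = $2,250 − $1,695 = $555.
Tuition Credit: $622,000 is at or above $146,600, so the credit is $0.
Total: $2,015 + $555 + $0 = $2,570.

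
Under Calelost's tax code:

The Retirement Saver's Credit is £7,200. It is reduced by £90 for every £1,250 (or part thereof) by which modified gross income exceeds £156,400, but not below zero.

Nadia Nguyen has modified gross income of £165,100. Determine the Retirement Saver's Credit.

Retirement Saver's Credit: income exceeds £156,400 by £8,700, which is 7 full-or-partial £1,250 increments; reduction = 7 × £90 = £630, leaving £6,570.

£6,570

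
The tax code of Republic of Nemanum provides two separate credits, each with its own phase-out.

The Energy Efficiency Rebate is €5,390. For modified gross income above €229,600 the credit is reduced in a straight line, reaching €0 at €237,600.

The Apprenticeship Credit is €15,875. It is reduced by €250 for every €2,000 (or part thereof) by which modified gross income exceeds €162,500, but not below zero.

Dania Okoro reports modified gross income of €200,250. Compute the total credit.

Energy Efficiency Rebate: €200,250 is at or below the €229,600 threshold, so the full €5,390 applies.
Apprenticeship Credit: income exceeds €162,500 by €37,750, which is 19 full-or-partial €2,000 increments; reduction = 19 × €250 = €4,750, leaving €11,125.
Total: €5,390 + €11,125 = €16,515.

€16,515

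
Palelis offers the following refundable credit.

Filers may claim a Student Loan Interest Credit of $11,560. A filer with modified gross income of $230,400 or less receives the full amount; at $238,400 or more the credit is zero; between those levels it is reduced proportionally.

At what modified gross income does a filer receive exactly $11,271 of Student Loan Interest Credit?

$230,600

$11,271 is 11,271/11,560 of the full $11,560, so 289/11,560 of the $8,000 range has been used: income = $230,400 + $8,000 × 289/11,560 = $230,600.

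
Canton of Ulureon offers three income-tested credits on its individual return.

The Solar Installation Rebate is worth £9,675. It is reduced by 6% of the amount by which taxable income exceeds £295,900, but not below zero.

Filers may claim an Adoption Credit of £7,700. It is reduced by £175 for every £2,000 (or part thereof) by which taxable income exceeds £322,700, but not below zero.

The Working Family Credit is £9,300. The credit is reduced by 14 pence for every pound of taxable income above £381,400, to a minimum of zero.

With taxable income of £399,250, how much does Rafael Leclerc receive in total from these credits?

£11,150

Solar Installation Rebate: 6% of the £103,350 excess over £295,900 is £6,201; credit = £9,675 − £6,201 = £3,474.
Adoption Credit: income exceeds £322,700 by £76,550, which is 39 full-or-partial £2,000 increments; reduction = 39 × £175 = £6,825, leaving £875.
Working Family Credit: 14% of the £17,850 excess over £381,400 is £2,499; credit = £9,300 − £2,499 = £6,801.
Total: £3,474 + £875 + £6,801 = £11,150.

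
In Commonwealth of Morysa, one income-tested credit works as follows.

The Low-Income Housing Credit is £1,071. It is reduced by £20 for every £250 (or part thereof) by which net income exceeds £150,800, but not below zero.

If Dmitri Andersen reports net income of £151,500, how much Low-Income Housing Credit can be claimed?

£1,011

Low-Income Housing Credit: income exceeds £150,800 by £700, which is 3 full-or-partial £250 increments; reduction = 3 × £20 = £60, leaving £1,011.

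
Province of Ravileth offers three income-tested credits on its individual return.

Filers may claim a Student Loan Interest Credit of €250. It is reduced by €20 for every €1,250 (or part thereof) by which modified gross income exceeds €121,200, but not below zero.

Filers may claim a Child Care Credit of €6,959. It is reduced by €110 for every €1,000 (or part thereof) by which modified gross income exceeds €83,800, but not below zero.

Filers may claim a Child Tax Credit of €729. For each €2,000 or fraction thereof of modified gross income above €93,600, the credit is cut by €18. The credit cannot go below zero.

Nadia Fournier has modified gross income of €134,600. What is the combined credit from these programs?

€1,730

Student Loan Interest Credit: income exceeds €121,200 by €13,400, which is 11 full-or-partial €1,250 increments; reduction = 11 × €20 = €220, leaving €30.
Child Care Credit: income exceeds €83,800 by €50,800, which is 51 full-or-partial €1,000 increments; reduction = 51 × €110 = €5,610, leaving €1,349.
Child Tax Credit: income exceeds €93,600 by €41,000, which is 21 full-or-partial €2,000 increments; reduction = 21 × €18 = €378, leaving €351.
Total: €30 + €1,349 + €351 = €1,730.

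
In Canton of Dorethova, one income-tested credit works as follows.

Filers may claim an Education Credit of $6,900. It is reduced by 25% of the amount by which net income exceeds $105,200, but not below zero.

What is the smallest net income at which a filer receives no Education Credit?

The credit falls by 25% of each dollar above $105,200, so it reaches zero when the excess is $6,900 / 25% = $27,600: income = $105,200 + $27,600 = $132,800.

$132,800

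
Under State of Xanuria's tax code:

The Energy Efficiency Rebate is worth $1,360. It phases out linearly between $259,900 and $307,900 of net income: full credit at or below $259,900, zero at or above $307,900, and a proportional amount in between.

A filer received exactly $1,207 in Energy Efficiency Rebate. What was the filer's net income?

$265,300

$1,207 is 1,207/1,360 of the full $1,360, so 153/1,360 of the $48,000 range has been used: income = $259,900 + $48,000 × 153/1,360 = $265,300.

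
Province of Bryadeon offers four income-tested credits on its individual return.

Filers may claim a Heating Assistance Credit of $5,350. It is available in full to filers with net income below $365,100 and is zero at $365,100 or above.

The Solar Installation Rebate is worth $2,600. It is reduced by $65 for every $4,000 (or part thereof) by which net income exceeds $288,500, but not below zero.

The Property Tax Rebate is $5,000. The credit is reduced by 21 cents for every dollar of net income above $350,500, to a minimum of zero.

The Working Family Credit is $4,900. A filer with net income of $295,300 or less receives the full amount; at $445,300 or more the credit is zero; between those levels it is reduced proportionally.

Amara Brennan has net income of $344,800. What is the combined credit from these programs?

Heating Assistance Credit: $344,800 is below the $365,100 cutoff, so the full $5,350 applies.
Solar Installation Rebate: income exceeds $288,500 by $56,300, which is 15 full-or-partial $4,000 increments; reduction = 15 × $65 = $975, leaving $1,625.
Property Tax Rebate: $344,800 is at or below the $350,500 threshold, so the full $5,000 applies.
Working Family Credit: $344,800 is $49,500 into a $150,000 phase-out range, leaving 100,500/150,000 of the credit: $4,900 × 100,500/150,000 = $3,283.
Total: $5,350 + $1,625 + $5,000 + $3,283 = $15,258.

$15,258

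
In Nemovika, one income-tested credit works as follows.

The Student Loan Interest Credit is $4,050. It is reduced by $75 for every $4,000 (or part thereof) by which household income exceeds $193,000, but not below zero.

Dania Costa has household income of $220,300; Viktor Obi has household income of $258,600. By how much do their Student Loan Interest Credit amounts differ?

$750

Dania ($220,300): Student Loan Interest Credit: income exceeds $193,000 by $27,300, which is 7 full-or-partial $4,000 increments; reduction = 7 × $75 = $525, leaving $3,525.
Viktor ($258,600): Student Loan Interest Credit: income exceeds $193,000 by $65,600, which is 17 full-or-partial $4,000 increments; reduction = 17 × $75 = $1,275, leaving $2,775.
Difference: |$3,525 − $2,775| = $750.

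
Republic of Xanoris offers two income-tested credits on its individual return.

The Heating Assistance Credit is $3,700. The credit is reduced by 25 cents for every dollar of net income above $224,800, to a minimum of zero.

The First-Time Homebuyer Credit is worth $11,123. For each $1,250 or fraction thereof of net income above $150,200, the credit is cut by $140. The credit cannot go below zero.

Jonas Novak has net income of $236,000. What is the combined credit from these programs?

Heating Assistance Credit: 25% of the $11,200 excess over $224,800 is $2,800; credit = $3,700 − $2,800 = $900.
First-Time Homebuyer Credit: income exceeds $150,200 by $85,800, which is 69 full-or-partial $1,250 increments; reduction = 69 × $140 = $9,660, leaving $1,463.
Total: $900 + $1,463 = $2,363.

$2,363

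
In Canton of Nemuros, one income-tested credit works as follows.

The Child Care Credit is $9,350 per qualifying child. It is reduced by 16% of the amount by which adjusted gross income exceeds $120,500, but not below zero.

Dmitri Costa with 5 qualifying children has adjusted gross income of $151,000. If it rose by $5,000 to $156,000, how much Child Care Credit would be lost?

$800

At $151,000 — base = 5 × $9,350 = $46,750. 16% of the $30,500 excess over $120,500 is $4,880; credit = $46,750 − $4,880 = $41,870.
At $156,000 — base = 5 × $9,350 = $46,750. 16% of the $35,500 excess over $120,500 is $5,680; credit = $46,750 − $5,680 = $41,070.
Lost: $41,870 − $41,070 = $800.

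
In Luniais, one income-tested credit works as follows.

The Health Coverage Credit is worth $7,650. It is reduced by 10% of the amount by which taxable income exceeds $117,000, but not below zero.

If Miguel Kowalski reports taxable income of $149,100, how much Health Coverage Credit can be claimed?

$4,440

Health Coverage Credit: 10% of the $32,100 excess over $117,000 is $3,210; credit = $7,650 − $3,210 = $4,440.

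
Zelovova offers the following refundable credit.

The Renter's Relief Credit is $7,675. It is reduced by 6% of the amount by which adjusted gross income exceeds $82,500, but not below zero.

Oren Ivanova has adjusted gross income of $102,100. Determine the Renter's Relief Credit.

Renter's Relief Credit: 6% of the $19,600 excess over $82,500 is $1,176; credit = $7,675 − $1,176 = $6,499.

$6,499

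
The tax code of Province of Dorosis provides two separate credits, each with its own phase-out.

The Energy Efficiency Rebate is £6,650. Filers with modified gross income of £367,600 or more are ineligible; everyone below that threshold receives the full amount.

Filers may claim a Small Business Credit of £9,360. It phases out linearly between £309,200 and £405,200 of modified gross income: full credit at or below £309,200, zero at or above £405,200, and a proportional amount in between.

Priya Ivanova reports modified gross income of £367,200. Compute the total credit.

Energy Efficiency Rebate: £367,200 is below the £367,600 cutoff, so the full £6,650 applies.
Small Business Credit: £367,200 is £58,000 into a £96,000 phase-out range, leaving 38,000/96,000 of the credit: £9,360 × 38,000/96,000 = £3,705.
Total: £6,650 + £3,705 = £10,355.

£10,355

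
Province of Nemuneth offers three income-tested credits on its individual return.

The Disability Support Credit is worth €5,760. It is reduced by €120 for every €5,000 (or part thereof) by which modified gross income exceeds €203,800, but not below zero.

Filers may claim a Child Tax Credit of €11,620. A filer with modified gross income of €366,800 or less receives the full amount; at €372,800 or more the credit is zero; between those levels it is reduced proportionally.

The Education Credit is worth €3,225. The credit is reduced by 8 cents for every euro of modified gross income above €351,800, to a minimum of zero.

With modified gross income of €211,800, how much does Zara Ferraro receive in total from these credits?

€20,365

Disability Support Credit: income exceeds €203,800 by €8,000, which is 2 full-or-partial €5,000 increments; reduction = 2 × €120 = €240, leaving €5,520.
Child Tax Credit: €211,800 is at or below the €366,800 threshold, so the full €11,620 applies.
Education Credit: €211,800 is at or below the €351,800 threshold, so the full €3,225 applies.
Total: €5,520 + €11,620 + €3,225 = €20,365.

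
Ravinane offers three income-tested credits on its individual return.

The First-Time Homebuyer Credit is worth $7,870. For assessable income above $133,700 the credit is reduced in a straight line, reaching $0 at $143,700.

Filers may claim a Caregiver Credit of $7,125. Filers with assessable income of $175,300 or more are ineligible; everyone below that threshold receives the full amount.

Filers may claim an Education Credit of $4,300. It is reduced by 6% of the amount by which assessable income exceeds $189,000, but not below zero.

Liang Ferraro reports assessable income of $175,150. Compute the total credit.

$11,425

First-Time Homebuyer Credit: $175,150 is at or above $143,700, so the credit is $0.
Caregiver Credit: $175,150 is below the $175,300 cutoff, so the full $7,125 applies.
Education Credit: $175,150 is at or below the $189,000 threshold, so the full $4,300 applies.
Total: $0 + $7,125 + $4,300 = $11,425.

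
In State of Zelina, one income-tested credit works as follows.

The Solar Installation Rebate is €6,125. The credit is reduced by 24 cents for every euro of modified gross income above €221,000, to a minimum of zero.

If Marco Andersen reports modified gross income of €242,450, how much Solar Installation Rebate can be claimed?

€977

Solar Installation Rebate: 24% of the €21,450 excess over €221,000 is €5,148; credit = €6,125 − €5,148 = €977.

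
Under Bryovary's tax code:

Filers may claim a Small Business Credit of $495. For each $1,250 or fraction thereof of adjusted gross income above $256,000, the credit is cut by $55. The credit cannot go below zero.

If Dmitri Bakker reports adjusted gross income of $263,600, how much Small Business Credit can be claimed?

$110

Small Business Credit: income exceeds $256,000 by $7,600, which is 7 full-or-partial $1,250 increments; reduction = 7 × $55 = $385, leaving $110.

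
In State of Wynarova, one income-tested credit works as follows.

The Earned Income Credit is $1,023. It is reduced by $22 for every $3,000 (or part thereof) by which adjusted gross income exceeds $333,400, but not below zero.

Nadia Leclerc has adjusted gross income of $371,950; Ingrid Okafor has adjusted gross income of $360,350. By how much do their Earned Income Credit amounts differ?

Nadia ($371,950): Earned Income Credit: income exceeds $333,400 by $38,550, which is 13 full-or-partial $3,000 increments; reduction = 13 × $22 = $286, leaving $737.
Ingrid ($360,350): Earned Income Credit: income exceeds $333,400 by $26,950, which is 9 full-or-partial $3,000 increments; reduction = 9 × $22 = $198, leaving $825.
Difference: |$737 − $825| = $88.

$88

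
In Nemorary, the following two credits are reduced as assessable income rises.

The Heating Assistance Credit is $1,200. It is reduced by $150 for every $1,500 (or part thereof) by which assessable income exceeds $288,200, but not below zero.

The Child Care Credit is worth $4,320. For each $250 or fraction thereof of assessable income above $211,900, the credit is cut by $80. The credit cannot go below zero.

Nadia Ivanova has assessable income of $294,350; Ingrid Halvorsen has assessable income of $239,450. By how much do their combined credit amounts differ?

$750

Nadia ($294,350): Heating Assistance Credit: income exceeds $288,200 by $6,150, which is 5 full-or-partial $1,500 increments; reduction = 5 × $150 = $750, leaving $450. Child Care Credit: income exceeds $211,900 by $82,450 → 330 increments × $80 = $26,400 ≥ base, so the credit is $0. total $450 + $0 = $450
Ingrid ($239,450): Heating Assistance Credit: $239,450 is at or below the $288,200 threshold, so the full $1,200 applies. Child Care Credit: income exceeds $211,900 by $27,550 → 111 increments × $80 = $8,880 ≥ base, so the credit is $0. total $1,200 + $0 = $1,200
Difference: |$450 − $1,200| = $750.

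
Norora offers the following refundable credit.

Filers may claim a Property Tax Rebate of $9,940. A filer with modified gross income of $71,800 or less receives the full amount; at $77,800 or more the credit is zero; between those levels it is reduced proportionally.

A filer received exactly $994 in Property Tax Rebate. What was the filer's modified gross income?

$994 is 994/9,940 of the full $9,940, so 8,946/9,940 of the $6,000 range has been used: income = $71,800 + $6,000 × 8,946/9,940 = $77,200.

$77,200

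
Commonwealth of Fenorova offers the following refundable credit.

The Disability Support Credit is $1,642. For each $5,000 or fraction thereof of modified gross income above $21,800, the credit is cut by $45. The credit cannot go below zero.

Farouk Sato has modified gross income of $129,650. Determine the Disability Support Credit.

Disability Support Credit: income exceeds $21,800 by $107,850, which is 22 full-or-partial $5,000 increments; reduction = 22 × $45 = $990, leaving $652.

$652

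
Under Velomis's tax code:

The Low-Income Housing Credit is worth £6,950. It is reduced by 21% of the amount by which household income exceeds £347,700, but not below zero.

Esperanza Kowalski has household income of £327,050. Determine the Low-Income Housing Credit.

£6,950

Low-Income Housing Credit: £327,050 is at or below the £347,700 threshold, so the full £6,950 applies.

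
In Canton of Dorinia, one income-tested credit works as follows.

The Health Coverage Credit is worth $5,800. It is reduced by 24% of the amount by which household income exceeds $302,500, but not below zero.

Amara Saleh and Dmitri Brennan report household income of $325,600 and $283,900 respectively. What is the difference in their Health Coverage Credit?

$5,544

Amara ($325,600): Health Coverage Credit: 24% of the $23,100 excess over $302,500 is $5,544; credit = $5,800 − $5,544 = $256.
Dmitri ($283,900): Health Coverage Credit: $283,900 is at or below the $302,500 threshold, so the full $5,800 applies.
Difference: |$256 − $5,800| = $5,544.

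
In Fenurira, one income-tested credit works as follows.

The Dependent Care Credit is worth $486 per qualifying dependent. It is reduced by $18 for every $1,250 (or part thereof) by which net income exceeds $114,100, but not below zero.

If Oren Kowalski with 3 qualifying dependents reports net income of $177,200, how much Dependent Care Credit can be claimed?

Dependent Care Credit: base = 3 × $486 = $1,458. income exceeds $114,100 by $63,100, which is 51 full-or-partial $1,250 increments; reduction = 51 × $18 = $918, leaving $540.

$540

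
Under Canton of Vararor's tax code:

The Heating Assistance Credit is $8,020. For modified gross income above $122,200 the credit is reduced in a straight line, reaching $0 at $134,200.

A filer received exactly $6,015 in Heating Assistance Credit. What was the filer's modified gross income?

$125,200

$6,015 is 6,015/8,020 of the full $8,020, so 2,005/8,020 of the $12,000 range has been used: income = $122,200 + $12,000 × 2,005/8,020 = $125,200.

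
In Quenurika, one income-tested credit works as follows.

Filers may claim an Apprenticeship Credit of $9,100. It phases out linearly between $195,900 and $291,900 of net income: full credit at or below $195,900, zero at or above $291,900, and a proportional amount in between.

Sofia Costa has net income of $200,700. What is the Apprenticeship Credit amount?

Apprenticeship Credit: $200,700 is $4,800 into a $96,000 phase-out range, leaving 91,200/96,000 of the credit: $9,100 × 91,200/96,000 = $8,645.

$8,645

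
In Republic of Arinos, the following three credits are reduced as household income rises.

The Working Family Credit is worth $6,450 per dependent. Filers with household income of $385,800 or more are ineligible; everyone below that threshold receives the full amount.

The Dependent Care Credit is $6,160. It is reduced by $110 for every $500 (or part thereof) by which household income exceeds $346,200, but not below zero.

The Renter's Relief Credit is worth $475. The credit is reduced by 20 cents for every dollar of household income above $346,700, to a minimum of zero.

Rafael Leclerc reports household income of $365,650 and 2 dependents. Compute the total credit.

Working Family Credit: base = 2 × $6,450 = $12,900. $365,650 is below the $385,800 cutoff, so the full $12,900 applies.
Dependent Care Credit: income exceeds $346,200 by $19,450, which is 39 full-or-partial $500 increments; reduction = 39 × $110 = $4,290, leaving $1,870.
Renter's Relief Credit: 20% of the $18,950 excess over $346,700 is $3,790 ≥ base, so the credit is $0.
Total: $12,900 + $1,870 + $0 = $14,770.

$14,770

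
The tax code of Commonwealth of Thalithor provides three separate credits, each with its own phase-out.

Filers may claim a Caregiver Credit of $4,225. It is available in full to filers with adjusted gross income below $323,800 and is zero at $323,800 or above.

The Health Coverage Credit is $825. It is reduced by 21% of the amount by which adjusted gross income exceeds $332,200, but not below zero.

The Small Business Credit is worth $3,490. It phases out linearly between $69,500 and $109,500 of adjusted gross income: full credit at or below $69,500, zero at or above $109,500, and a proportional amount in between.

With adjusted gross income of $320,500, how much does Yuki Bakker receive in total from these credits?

$5,050

Caregiver Credit: $320,500 is below the $323,800 cutoff, so the full $4,225 applies.
Health Coverage Credit: $320,500 is at or below the $332,200 threshold, so the full $825 applies.
Small Business Credit: $320,500 is at or above $109,500, so the credit is $0.
Total: $4,225 + $825 + $0 = $5,050.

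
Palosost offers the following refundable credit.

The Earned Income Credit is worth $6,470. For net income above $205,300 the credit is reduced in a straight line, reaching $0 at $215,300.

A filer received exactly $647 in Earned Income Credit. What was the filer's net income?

$214,300

$647 is 647/6,470 of the full $6,470, so 5,823/6,470 of the $10,000 range has been used: income = $205,300 + $10,000 × 5,823/6,470 = $214,300.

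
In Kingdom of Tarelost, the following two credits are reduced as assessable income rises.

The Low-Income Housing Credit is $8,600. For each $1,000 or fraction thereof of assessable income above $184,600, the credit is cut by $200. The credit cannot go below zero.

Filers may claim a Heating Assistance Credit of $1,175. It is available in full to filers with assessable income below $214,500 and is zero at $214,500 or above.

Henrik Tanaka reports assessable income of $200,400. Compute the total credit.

$6,575

Low-Income Housing Credit: income exceeds $184,600 by $15,800, which is 16 full-or-partial $1,000 increments; reduction = 16 × $200 = $3,200, leaving $5,400.
Heating Assistance Credit: $200,400 is below the $214,500 cutoff, so the full $1,175 applies.
Total: $5,400 + $1,175 = $6,575.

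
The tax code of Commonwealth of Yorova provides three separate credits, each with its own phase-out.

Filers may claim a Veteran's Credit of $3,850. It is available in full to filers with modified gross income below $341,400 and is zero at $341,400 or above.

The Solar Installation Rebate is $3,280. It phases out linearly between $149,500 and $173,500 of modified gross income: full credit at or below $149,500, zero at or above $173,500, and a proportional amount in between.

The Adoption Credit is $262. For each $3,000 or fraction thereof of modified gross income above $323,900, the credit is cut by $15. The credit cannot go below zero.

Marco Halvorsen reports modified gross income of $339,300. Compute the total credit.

Veteran's Credit: $339,300 is below the $341,400 cutoff, so the full $3,850 applies.
Solar Installation Rebate: $339,300 is at or above $173,500, so the credit is $0.
Adoption Credit: income exceeds $323,900 by $15,400, which is 6 full-or-partial $3,000 increments; reduction = 6 × $15 = $90, leaving $172.
Total: $3,850 + $0 + $172 = $4,022.

$4,022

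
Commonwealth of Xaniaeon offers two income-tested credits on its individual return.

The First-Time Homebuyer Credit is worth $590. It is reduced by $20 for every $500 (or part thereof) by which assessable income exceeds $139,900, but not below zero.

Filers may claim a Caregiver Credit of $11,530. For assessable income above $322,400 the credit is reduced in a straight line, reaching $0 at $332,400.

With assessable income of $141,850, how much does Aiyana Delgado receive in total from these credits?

First-Time Homebuyer Credit: income exceeds $139,900 by $1,950, which is 4 full-or-partial $500 increments; reduction = 4 × $20 = $80, leaving $510.
Caregiver Credit: $141,850 is at or below the $322,400 threshold, so the full $11,530 applies.
Total: $510 + $11,530 = $12,040.

$12,040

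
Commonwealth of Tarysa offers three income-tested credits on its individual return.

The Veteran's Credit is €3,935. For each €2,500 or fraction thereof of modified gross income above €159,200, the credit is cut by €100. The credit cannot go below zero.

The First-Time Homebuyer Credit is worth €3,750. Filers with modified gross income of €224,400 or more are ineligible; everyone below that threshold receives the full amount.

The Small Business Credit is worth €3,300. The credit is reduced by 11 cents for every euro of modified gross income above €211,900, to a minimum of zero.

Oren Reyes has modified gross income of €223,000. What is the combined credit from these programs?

Veteran's Credit: income exceeds €159,200 by €63,800, which is 26 full-or-partial €2,500 increments; reduction = 26 × €100 = €2,600, leaving €1,335.
First-Time Homebuyer Credit: €223,000 is below the €224,400 cutoff, so the full €3,750 applies.
Small Business Credit: 11% of the €11,100 excess over €211,900 is €1,221; credit = €3,300 − €1,221 = €2,079.
Total: €1,335 + €3,750 + €2,079 = €7,164.

€7,164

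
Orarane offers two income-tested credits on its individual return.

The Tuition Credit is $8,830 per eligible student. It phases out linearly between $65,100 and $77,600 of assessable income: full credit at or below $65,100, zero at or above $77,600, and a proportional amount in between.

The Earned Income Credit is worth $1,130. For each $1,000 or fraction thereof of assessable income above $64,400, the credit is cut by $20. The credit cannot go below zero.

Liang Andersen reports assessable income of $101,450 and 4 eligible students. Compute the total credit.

Tuition Credit: base = 4 × $8,830 = $35,320. $101,450 is at or above $77,600, so the credit is $0.
Earned Income Credit: income exceeds $64,400 by $37,050, which is 38 full-or-partial $1,000 increments; reduction = 38 × $20 = $760, leaving $370.
Total: $0 + $370 = $370.

$370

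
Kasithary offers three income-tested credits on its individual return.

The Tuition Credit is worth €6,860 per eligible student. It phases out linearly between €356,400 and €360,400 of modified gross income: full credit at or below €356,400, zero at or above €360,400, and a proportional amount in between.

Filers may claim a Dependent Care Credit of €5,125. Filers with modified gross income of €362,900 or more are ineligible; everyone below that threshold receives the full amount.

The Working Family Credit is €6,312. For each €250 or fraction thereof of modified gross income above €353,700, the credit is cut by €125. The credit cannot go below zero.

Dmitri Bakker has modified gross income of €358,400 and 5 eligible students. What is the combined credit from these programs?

€26,212

Tuition Credit: base = 5 × €6,860 = €34,300. €358,400 is €2,000 into a €4,000 phase-out range, leaving 2,000/4,000 of the credit: €34,300 × 2,000/4,000 = €17,150.
Dependent Care Credit: €358,400 is below the €362,900 cutoff, so the full €5,125 applies.
Working Family Credit: income exceeds €353,700 by €4,700, which is 19 full-or-partial €250 increments; reduction = 19 × €125 = €2,375, leaving €3,937.
Total: €17,150 + €5,125 + €3,937 = €26,212.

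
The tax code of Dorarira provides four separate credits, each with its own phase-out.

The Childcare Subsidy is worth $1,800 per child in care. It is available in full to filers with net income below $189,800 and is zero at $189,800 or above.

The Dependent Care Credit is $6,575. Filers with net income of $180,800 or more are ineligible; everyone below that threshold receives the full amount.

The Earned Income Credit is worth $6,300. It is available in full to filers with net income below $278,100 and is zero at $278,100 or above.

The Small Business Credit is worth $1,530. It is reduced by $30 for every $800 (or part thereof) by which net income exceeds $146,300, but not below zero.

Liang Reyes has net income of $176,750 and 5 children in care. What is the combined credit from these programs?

Childcare Subsidy: base = 5 × $1,800 = $9,000. $176,750 is below the $189,800 cutoff, so the full $9,000 applies.
Dependent Care Credit: $176,750 is below the $180,800 cutoff, so the full $6,575 applies.
Earned Income Credit: $176,750 is below the $278,100 cutoff, so the full $6,300 applies.
Small Business Credit: income exceeds $146,300 by $30,450, which is 39 full-or-partial $800 increments; reduction = 39 × $30 = $1,170, leaving $360.
Total: $9,000 + $6,575 + $6,300 + $360 = $22,235.

$22,235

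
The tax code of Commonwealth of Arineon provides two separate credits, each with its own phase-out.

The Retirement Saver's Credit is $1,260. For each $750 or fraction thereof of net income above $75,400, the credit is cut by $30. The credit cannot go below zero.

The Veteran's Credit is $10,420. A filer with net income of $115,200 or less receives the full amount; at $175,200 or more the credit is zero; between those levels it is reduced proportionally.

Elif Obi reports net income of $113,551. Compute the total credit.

Retirement Saver's Credit: income exceeds $75,400 by $38,151 → 51 increments × $30 = $1,530 ≥ base, so the credit is $0.
Veteran's Credit: $113,551 is at or below the $115,200 threshold, so the full $10,420 applies.
Total: $0 + $10,420 = $10,420.

$10,420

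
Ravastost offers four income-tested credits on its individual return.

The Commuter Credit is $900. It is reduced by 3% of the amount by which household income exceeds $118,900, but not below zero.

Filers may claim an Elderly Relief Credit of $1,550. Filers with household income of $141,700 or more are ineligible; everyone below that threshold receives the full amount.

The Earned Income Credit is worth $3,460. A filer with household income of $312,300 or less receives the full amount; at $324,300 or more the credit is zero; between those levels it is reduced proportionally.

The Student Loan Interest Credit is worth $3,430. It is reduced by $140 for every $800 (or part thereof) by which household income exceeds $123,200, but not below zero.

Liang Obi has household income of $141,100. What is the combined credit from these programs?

$5,454

Commuter Credit: 3% of the $22,200 excess over $118,900 is $666; credit = $900 − $666 = $234.
Elderly Relief Credit: $141,100 is below the $141,700 cutoff, so the full $1,550 applies.
Earned Income Credit: $141,100 is at or below the $312,300 threshold, so the full $3,460 applies.
Student Loan Interest Credit: income exceeds $123,200 by $17,900, which is 23 full-or-partial $800 increments; reduction = 23 × $140 = $3,220, leaving $210.
Total: $234 + $1,550 + $3,460 + $210 = $5,454.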